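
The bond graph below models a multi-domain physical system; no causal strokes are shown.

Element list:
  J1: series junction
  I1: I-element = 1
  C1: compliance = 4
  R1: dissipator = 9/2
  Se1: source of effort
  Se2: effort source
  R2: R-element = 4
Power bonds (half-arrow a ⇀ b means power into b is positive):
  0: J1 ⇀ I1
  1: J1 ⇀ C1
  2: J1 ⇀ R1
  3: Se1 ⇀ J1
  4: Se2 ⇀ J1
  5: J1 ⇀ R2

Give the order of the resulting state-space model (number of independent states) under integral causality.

2  (C1, I1 all integral)

β3 →J1  (Se1: effort source, stroke at far end)
β4 →J1  (Se2: effort source, stroke at far end)
β0 →I1  (I1: I, integral causality)
β1 →J1  (J1 flow already set via bond 0)
β2 →J1  (1-jn J1 has f-setter on 0)
β5 →J1  (J1: bond 0 brought flow, rest push out)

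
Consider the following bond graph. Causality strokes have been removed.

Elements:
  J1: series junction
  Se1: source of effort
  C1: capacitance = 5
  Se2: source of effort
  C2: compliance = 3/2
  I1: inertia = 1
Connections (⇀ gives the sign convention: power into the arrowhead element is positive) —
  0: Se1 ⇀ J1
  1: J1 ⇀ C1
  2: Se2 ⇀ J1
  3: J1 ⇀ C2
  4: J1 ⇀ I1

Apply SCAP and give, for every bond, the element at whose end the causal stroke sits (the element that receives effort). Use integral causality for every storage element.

bond 0 stroke→J1  (Se1 (Se) sets effort on bond)
bond 2 stroke→J1  (source Se2 imposes e)
bond 1 stroke→J1  (C1 integral (e out))
bond 3 stroke→J1  (prefer integral on C2)
bond 4 stroke→I1  (J1: last free bond brings flow in)

β0 stroke at J1
β1 stroke at J1
β2 stroke at J1
β3 stroke at J1
β4 stroke at I1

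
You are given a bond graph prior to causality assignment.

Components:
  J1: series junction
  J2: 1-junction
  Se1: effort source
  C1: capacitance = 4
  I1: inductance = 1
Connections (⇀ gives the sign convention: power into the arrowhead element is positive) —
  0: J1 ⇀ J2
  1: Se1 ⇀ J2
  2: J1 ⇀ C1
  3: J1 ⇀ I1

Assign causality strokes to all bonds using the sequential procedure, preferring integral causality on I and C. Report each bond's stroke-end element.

β0 |J1
β1 |J2
β2 |J1
β3 |I1

β1 stroke at J2  (Se1 fixes effort; stroke away)
β0 stroke at J1  (only one flow-in slot at J2)
β2 stroke at J1  (prefer integral on C1)
β3 stroke at I1  (J1: last free bond brings flow in)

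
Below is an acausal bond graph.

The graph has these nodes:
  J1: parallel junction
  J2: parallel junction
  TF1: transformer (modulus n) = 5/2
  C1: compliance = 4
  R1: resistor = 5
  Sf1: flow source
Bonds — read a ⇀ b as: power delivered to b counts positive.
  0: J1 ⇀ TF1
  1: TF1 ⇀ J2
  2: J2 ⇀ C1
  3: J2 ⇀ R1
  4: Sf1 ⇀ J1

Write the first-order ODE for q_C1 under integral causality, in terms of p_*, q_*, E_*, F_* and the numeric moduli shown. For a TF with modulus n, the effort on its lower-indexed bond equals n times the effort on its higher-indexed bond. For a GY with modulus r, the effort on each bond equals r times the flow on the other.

bond 4 →Sf1  (Sf1 fixes flow; stroke at Sf1)
bond 0 →J1  (J1: last free bond brings effort in)
bond 1 →TF1  (TF1: transformer flips bond 0)
bond 2 →J2  (C1: C, integral causality)
bond 3 →R1  (J2: bond 2 brought effort, rest push out)

dq_C1/dt = 5*F_Sf1/2 - q_C1/20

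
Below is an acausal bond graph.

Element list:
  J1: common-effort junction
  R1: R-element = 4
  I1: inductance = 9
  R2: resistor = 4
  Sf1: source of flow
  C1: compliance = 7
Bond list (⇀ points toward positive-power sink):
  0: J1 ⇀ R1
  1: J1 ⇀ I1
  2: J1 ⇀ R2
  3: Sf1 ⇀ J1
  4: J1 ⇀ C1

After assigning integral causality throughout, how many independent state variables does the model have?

#3 →Sf1  (Sf1 fixes flow; stroke at Sf1)
#1 →I1  (I1: I, integral causality)
#4 →J1  (C1 integral (e out))
#0 →R1  (0-jn J1 has e-setter on 4)
#2 →R2  (J1: bond 4 brought effort, rest push out)

2  (C1, I1 all integral)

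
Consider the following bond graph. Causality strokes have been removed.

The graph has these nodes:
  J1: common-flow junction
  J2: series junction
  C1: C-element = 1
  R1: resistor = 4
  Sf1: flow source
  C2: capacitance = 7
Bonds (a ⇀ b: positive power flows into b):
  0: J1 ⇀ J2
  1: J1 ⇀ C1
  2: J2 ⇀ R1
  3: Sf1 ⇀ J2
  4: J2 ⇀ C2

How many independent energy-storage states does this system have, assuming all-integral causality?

2  (C1, C2 all integral)

β3 |Sf1  (source Sf1 imposes f)
β0 |J2  (1-jn J2 has f-setter on 3)
β2 |J2  (1-jn J2 has f-setter on 3)
β4 |J2  (J2 flow already set via bond 3)
β1 |J1  (1-jn J1 has f-setter on 0)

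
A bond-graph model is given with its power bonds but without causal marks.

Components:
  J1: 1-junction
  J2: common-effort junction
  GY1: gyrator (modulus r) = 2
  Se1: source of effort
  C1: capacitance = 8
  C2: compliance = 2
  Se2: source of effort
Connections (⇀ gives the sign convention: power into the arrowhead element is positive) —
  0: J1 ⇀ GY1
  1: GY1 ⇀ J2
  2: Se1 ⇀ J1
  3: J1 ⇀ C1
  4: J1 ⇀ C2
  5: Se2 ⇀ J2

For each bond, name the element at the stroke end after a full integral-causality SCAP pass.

b0 →GY1
b1 →GY1
b2 →J1
b3 →J1
b4 →J1
b5 →J2

bond 2 stroke→J1  (source Se1 imposes e)
bond 5 stroke→J2  (Se2 (Se) sets effort on bond)
bond 1 stroke→GY1  (common-e at J2 fixed by 5)
bond 0 stroke→GY1  (through GY1, causality inverts; strokes same side of GY1)
bond 3 stroke→J1  (J1 flow already set via bond 0)
bond 4 stroke→J1  (J1: bond 0 brought flow, rest push out)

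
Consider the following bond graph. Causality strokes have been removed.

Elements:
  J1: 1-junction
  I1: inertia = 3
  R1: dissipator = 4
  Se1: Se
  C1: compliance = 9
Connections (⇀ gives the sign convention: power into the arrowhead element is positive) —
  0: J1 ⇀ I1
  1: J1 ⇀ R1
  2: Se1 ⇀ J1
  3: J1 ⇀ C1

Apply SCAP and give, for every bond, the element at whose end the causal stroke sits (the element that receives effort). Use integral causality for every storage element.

b0 stroke→I1
b1 stroke→J1
b2 stroke→J1
b3 stroke→J1

#2 stroke at J1  (source Se1 imposes e)
#0 stroke at I1  (prefer integral on I1)
#1 stroke at J1  (J1: bond 0 brought flow, rest push out)
#3 stroke at J1  (J1 flow already set via bond 0)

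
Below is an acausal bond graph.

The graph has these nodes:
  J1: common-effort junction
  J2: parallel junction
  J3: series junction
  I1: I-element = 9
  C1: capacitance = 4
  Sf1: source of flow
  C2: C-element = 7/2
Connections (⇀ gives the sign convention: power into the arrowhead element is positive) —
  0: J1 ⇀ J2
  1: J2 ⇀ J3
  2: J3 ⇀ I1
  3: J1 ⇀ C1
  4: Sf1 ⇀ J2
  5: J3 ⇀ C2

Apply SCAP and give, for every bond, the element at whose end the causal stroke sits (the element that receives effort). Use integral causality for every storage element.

β0 stroke→J2
β1 stroke→J3
β2 stroke→I1
β3 stroke→J1
β4 stroke→Sf1
β5 stroke→J3

β4 stroke at Sf1  (Sf1: flow source, stroke at near end)
β2 stroke at I1  (I1 integral (f out))
β1 stroke at J3  (J3 flow already set via bond 2)
β5 stroke at J3  (1-jn J3 has f-setter on 2)
β0 stroke at J2  (closing 0-jn rule on J2)
β3 stroke at J1  (J1 needs exactly one e-in)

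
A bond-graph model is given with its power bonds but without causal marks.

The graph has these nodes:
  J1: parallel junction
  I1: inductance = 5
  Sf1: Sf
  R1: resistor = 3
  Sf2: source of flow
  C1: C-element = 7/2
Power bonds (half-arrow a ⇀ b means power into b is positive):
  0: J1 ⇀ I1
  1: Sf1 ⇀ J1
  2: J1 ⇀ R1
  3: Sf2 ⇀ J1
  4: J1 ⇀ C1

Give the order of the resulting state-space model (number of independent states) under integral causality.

2  (C1, I1 all integral)

#1 |Sf1  (Sf1: flow source, stroke at near end)
#3 |Sf2  (Sf2 fixes flow; stroke at Sf2)
#0 |I1  (I1: I, integral causality)
#4 |J1  (C1 integral (e out))
#2 |R1  (J1: bond 4 brought effort, rest push out)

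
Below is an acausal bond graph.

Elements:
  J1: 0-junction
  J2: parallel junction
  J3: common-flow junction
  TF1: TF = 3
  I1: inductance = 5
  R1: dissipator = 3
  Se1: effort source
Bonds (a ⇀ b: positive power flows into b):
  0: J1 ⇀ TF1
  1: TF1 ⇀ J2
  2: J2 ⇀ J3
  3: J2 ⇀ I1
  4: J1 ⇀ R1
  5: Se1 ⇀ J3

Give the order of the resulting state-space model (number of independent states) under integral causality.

#5 |J3  (Se1 (Se) sets effort on bond)
#2 |J2  (only one flow-in slot at J3)
#1 |TF1  (J2: bond 2 brought effort, rest push out)
#3 |I1  (J2 effort already set via bond 2)
#0 |J1  (TF1 one-in-one-out from 1)
#4 |R1  (J1: bond 0 brought effort, rest push out)

1  (I1 all integral)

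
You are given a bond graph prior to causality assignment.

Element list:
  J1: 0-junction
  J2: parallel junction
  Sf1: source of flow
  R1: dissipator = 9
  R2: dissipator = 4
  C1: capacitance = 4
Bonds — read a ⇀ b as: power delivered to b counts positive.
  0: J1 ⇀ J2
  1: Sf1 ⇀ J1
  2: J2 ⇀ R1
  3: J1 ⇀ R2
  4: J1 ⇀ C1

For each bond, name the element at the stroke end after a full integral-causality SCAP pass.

β1 stroke at Sf1  (Sf1 (Sf) sets flow on bond)
β4 stroke at J1  (prefer integral on C1)
β0 stroke at J2  (common-e at J1 fixed by 4)
β3 stroke at R2  (J1: bond 4 brought effort, rest push out)
β2 stroke at R1  (0-jn J2 has e-setter on 0)

bond 0 →J2
bond 1 →Sf1
bond 2 →R1
bond 3 →R2
bond 4 →J1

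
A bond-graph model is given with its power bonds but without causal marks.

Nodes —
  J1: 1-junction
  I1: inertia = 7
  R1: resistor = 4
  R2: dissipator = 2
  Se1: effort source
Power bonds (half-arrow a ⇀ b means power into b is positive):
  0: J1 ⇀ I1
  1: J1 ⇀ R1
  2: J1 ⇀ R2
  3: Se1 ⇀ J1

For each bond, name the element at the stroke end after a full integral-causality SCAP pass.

#0 stroke at I1
#1 stroke at J1
#2 stroke at J1
#3 stroke at J1

β3 stroke at J1  (Se1 fixes effort; stroke away)
β0 stroke at I1  (I1 integral (f out))
β1 stroke at J1  (J1: bond 0 brought flow, rest push out)
β2 stroke at J1  (J1 flow already set via bond 0)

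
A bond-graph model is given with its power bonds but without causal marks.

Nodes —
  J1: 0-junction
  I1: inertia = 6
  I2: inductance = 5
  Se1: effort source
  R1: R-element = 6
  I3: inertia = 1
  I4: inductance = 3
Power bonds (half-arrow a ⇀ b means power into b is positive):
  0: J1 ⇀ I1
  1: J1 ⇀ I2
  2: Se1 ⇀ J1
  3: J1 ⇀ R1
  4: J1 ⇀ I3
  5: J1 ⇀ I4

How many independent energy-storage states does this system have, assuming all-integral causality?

bond 2 |J1  (Se1 fixes effort; stroke away)
bond 0 |I1  (J1 effort already set via bond 2)
bond 1 |I2  (0-jn J1 has e-setter on 2)
bond 3 |R1  (J1 effort already set via bond 2)
bond 4 |I3  (J1 effort already set via bond 2)
bond 5 |I4  (J1 effort already set via bond 2)

4  (I1, I2, I3, I4 all integral)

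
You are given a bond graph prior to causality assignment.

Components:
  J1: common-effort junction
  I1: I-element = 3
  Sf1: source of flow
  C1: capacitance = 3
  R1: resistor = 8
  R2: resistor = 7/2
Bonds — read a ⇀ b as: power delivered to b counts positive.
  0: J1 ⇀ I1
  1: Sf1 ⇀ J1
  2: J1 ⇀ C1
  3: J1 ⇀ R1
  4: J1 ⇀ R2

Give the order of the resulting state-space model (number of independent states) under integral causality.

#1 stroke→Sf1  (Sf1 fixes flow; stroke at Sf1)
#0 stroke→I1  (I1: I, integral causality)
#2 stroke→J1  (prefer integral on C1)
#3 stroke→R1  (0-jn J1 has e-setter on 2)
#4 stroke→R2  (common-e at J1 fixed by 2)

2  (C1, I1 all integral)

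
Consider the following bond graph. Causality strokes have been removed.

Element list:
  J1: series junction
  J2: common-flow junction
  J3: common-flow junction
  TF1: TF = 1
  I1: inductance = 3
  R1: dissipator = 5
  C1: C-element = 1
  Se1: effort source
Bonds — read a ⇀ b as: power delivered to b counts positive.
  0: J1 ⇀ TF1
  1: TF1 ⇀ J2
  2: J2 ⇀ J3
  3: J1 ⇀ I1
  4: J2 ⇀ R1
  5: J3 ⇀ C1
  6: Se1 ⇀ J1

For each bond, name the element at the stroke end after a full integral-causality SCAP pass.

b6 →J1  (Se1: effort source, stroke at far end)
b3 →I1  (I1 outputs flow p/I1)
b0 →J1  (1-jn J1 has f-setter on 3)
b1 →TF1  (TF1: transformer flips bond 0)
b2 →J2  (common-f at J2 fixed by 1)
b4 →J2  (common-f at J2 fixed by 1)
b5 →J3  (J3 flow already set via bond 2)

b0 →J1
b1 →TF1
b2 →J2
b3 →I1
b4 →J2
b5 →J3
b6 →J1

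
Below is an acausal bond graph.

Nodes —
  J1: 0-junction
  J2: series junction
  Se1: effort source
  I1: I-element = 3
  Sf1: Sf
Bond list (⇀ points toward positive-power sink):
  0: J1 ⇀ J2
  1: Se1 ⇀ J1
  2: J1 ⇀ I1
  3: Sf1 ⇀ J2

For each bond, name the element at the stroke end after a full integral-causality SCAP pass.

bond 0 stroke at J2
bond 1 stroke at J1
bond 2 stroke at I1
bond 3 stroke at Sf1

#1 stroke at J1  (Se1 (Se) sets effort on bond)
#3 stroke at Sf1  (Sf1: flow source, stroke at near end)
#0 stroke at J2  (J1 effort already set via bond 1)
#2 stroke at I1  (J1 effort already set via bond 1)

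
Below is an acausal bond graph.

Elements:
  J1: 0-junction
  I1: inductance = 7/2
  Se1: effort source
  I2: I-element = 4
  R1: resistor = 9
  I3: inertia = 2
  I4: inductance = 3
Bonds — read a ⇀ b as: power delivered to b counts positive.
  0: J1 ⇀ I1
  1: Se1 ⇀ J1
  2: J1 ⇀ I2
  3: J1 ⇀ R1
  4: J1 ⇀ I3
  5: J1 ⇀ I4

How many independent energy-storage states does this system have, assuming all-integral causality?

4  (I1, I2, I3, I4 all integral)

#1 stroke at J1  (source Se1 imposes e)
#0 stroke at I1  (J1 effort already set via bond 1)
#2 stroke at I2  (0-jn J1 has e-setter on 1)
#3 stroke at R1  (common-e at J1 fixed by 1)
#4 stroke at I3  (J1: bond 1 brought effort, rest push out)
#5 stroke at I4  (0-jn J1 has e-setter on 1)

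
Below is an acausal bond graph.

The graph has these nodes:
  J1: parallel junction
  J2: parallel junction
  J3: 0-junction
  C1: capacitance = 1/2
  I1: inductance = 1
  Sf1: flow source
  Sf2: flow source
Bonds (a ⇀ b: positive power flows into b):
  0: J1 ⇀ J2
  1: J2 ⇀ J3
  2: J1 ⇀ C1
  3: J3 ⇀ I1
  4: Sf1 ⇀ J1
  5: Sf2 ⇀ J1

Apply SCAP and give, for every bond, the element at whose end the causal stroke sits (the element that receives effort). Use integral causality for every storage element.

β4 |Sf1  (Sf1 fixes flow; stroke at Sf1)
β5 |Sf2  (Sf2 (Sf) sets flow on bond)
β2 |J1  (C1 integral (e out))
β0 |J2  (0-jn J1 has e-setter on 2)
β1 |J3  (common-e at J2 fixed by 0)
β3 |I1  (J3 effort already set via bond 1)

#0 |J2
#1 |J3
#2 |J1
#3 |I1
#4 |Sf1
#5 |Sf2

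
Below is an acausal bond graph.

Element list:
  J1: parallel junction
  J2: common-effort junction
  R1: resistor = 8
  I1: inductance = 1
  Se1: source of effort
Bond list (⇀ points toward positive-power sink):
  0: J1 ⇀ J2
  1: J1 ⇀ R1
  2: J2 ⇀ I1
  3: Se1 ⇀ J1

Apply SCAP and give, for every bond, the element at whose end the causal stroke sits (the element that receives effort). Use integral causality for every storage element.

β3 →J1  (Se1 (Se) sets effort on bond)
β0 →J2  (J1: bond 3 brought effort, rest push out)
β1 →R1  (J1: bond 3 brought effort, rest push out)
β2 →I1  (J2: bond 0 brought effort, rest push out)

b0 stroke→J2
b1 stroke→R1
b2 stroke→I1
b3 stroke→J1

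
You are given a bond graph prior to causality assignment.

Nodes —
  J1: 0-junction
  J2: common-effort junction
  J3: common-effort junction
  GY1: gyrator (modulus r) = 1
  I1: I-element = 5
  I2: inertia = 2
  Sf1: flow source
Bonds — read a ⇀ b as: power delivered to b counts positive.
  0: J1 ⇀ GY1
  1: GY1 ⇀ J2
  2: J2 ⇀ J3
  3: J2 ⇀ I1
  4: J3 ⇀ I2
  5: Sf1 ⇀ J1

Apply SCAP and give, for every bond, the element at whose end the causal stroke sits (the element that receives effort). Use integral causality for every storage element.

#5 →Sf1  (Sf1 (Sf) sets flow on bond)
#0 →J1  (J1 needs exactly one e-in)
#1 →J2  (GY1 both-in/both-out from 0)
#2 →J3  (J2 effort already set via bond 1)
#3 →I1  (J2 effort already set via bond 1)
#4 →I2  (J3 effort already set via bond 2)

bond 0 →J1
bond 1 →J2
bond 2 →J3
bond 3 →I1
bond 4 →I2
bond 5 →Sf1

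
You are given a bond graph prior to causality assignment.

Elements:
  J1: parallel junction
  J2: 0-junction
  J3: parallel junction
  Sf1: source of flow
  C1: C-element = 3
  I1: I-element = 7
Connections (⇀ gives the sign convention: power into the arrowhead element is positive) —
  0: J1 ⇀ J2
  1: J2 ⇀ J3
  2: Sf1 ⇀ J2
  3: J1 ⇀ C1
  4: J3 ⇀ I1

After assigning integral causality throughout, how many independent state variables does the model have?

2  (C1, I1 all integral)

#2 →Sf1  (Sf1: flow source, stroke at near end)
#3 →J1  (C1 integral (e out))
#0 →J2  (common-e at J1 fixed by 3)
#1 →J3  (J2: bond 0 brought effort, rest push out)
#4 →I1  (J3 effort already set via bond 1)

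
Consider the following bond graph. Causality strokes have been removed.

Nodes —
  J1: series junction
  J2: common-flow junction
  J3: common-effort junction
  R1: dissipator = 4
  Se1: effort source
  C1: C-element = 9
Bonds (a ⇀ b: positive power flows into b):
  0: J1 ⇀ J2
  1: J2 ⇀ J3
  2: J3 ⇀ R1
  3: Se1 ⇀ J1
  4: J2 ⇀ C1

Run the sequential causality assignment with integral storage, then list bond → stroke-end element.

β3 →J1  (Se1 (Se) sets effort on bond)
β0 →J2  (closing 1-jn rule on J1)
β4 →J2  (C1 integral (e out))
β1 →J3  (closing 1-jn rule on J2)
β2 →R1  (J3 effort already set via bond 1)

bond 0 stroke→J2
bond 1 stroke→J3
bond 2 stroke→R1
bond 3 stroke→J1
bond 4 stroke→J2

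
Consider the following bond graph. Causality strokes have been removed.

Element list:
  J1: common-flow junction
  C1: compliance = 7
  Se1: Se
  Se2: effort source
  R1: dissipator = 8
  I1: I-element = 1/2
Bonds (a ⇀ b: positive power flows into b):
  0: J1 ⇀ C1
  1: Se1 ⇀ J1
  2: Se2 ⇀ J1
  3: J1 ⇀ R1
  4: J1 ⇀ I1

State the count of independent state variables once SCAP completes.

#1 stroke→J1  (Se1: effort source, stroke at far end)
#2 stroke→J1  (Se2 fixes effort; stroke away)
#0 stroke→J1  (C1 outputs effort q/C1)
#4 stroke→I1  (I1: I, integral causality)
#3 stroke→J1  (J1: bond 4 brought flow, rest push out)

2  (C1, I1 all integral)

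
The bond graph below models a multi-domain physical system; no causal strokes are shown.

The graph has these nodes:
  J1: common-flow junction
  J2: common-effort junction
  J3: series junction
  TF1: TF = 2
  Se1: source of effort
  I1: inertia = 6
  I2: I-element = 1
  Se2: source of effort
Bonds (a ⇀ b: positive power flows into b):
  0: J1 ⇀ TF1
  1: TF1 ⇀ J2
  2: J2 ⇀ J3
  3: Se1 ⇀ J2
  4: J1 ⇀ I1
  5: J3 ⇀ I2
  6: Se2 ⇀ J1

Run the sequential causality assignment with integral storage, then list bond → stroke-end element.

β0 stroke at J1
β1 stroke at TF1
β2 stroke at J3
β3 stroke at J2
β4 stroke at I1
β5 stroke at I2
β6 stroke at J1

b3 stroke at J2  (Se1: effort source, stroke at far end)
b6 stroke at J1  (Se2 (Se) sets effort on bond)
b1 stroke at TF1  (common-e at J2 fixed by 3)
b2 stroke at J3  (common-e at J2 fixed by 3)
b5 stroke at I2  (J3 needs exactly one f-in)
b0 stroke at J1  (TF1 one-in-one-out from 1)
b4 stroke at I1  (closing 1-jn rule on J1)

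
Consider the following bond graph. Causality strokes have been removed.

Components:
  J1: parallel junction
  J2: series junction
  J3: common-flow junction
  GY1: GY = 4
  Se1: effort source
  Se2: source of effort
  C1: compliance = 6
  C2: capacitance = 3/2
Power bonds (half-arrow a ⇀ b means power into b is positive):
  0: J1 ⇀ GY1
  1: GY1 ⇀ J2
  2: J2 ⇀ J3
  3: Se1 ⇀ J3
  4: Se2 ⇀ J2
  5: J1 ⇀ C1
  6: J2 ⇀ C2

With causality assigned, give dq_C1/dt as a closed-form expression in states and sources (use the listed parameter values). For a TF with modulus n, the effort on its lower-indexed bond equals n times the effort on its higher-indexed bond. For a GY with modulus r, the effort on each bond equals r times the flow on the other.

dq_C1/dt = E_Se1/4 + E_Se2/4 - q_C2/6

β3 |J3  (Se1: effort source, stroke at far end)
β4 |J2  (Se2 (Se) sets effort on bond)
β2 |J2  (J3: last free bond brings flow in)
β5 |J1  (prefer integral on C1)
β0 |GY1  (common-e at J1 fixed by 5)
β1 |GY1  (through GY1, causality inverts; strokes same side of GY1)
β6 |J2  (J2: bond 1 brought flow, rest push out)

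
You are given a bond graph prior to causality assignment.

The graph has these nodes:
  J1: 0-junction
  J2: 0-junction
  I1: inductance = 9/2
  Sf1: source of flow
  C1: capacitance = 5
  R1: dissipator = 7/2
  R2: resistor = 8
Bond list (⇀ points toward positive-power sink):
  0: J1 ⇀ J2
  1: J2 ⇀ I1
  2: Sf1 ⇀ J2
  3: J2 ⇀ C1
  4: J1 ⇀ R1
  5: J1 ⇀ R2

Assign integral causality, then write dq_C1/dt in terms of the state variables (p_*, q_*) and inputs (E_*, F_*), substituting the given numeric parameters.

#2 stroke→Sf1  (Sf1 fixes flow; stroke at Sf1)
#1 stroke→I1  (I1 integral (f out))
#3 stroke→J2  (C1: C, integral causality)
#0 stroke→J1  (common-e at J2 fixed by 3)
#4 stroke→R1  (J1 effort already set via bond 0)
#5 stroke→R2  (J1 effort already set via bond 0)

dq_C1/dt = F_Sf1 - 2*p_I1/9 - 23*q_C1/280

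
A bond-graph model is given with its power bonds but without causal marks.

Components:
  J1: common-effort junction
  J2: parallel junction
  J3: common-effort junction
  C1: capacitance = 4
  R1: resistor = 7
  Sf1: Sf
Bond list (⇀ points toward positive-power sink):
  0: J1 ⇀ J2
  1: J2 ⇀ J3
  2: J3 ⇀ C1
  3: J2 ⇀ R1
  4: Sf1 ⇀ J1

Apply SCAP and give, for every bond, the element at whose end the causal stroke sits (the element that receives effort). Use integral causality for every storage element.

β4 |Sf1  (source Sf1 imposes f)
β0 |J1  (J1: last free bond brings effort in)
β2 |J3  (C1: C, integral causality)
β1 |J2  (common-e at J3 fixed by 2)
β3 |R1  (J2: bond 1 brought effort, rest push out)

#0 stroke→J1
#1 stroke→J2
#2 stroke→J3
#3 stroke→R1
#4 stroke→Sf1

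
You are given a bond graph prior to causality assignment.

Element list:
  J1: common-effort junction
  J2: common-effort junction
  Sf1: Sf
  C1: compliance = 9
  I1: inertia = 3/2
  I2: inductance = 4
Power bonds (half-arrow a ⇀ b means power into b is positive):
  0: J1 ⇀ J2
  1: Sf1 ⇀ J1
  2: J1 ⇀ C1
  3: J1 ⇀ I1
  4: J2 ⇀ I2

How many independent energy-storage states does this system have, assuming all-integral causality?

3  (C1, I1, I2 all integral)

b1 →Sf1  (source Sf1 imposes f)
b2 →J1  (C1 outputs effort q/C1)
b0 →J2  (J1: bond 2 brought effort, rest push out)
b3 →I1  (common-e at J1 fixed by 2)
b4 →I2  (J2: bond 0 brought effort, rest push out)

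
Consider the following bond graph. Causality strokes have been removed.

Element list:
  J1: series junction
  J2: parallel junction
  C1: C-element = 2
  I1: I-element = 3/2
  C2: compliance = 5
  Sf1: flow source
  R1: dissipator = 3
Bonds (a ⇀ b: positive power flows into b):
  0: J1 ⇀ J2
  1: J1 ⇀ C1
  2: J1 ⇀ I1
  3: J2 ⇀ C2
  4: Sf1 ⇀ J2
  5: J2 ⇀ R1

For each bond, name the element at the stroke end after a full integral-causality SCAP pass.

b4 →Sf1  (Sf1 (Sf) sets flow on bond)
b1 →J1  (prefer integral on C1)
b2 →I1  (prefer integral on I1)
b0 →J1  (J1: bond 2 brought flow, rest push out)
b3 →J2  (C2 integral (e out))
b5 →R1  (common-e at J2 fixed by 3)

β0 |J1
β1 |J1
β2 |I1
β3 |J2
β4 |Sf1
β5 |R1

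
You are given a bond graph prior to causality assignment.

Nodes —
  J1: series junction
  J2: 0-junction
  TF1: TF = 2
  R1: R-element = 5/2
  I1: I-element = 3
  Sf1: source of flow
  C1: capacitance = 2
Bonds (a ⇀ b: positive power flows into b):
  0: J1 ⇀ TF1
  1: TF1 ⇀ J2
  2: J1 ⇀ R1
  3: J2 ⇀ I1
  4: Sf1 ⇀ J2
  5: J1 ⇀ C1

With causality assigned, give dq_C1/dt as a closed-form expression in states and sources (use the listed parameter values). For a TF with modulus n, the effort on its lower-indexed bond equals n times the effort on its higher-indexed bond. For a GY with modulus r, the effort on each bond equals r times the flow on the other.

dq_C1/dt = -F_Sf1/2 + p_I1/6

bond 4 stroke→Sf1  (Sf1: flow source, stroke at near end)
bond 3 stroke→I1  (prefer integral on I1)
bond 1 stroke→J2  (only one effort-in slot at J2)
bond 0 stroke→TF1  (TF1: transformer flips bond 1)
bond 2 stroke→J1  (common-f at J1 fixed by 0)
bond 5 stroke→J1  (J1 flow already set via bond 0)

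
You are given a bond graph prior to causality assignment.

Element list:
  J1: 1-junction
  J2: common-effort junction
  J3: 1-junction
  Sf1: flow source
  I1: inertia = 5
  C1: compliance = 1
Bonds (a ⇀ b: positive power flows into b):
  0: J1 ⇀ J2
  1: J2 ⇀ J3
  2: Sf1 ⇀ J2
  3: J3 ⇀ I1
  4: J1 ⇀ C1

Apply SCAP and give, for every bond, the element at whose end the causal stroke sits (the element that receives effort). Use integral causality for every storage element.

b0 |J2
b1 |J3
b2 |Sf1
b3 |I1
b4 |J1

b2 stroke→Sf1  (Sf1 fixes flow; stroke at Sf1)
b3 stroke→I1  (I1 outputs flow p/I1)
b1 stroke→J3  (1-jn J3 has f-setter on 3)
b0 stroke→J2  (J2 needs exactly one e-in)
b4 stroke→J1  (J1: bond 0 brought flow, rest push out)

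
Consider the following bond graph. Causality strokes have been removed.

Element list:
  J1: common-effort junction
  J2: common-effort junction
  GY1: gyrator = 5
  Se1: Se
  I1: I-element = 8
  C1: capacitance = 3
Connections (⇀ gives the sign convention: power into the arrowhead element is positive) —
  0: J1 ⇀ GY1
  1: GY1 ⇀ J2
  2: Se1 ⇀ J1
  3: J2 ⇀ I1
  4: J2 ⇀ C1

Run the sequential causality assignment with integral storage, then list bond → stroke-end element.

bond 0 stroke at GY1
bond 1 stroke at GY1
bond 2 stroke at J1
bond 3 stroke at I1
bond 4 stroke at J2

β2 →J1  (source Se1 imposes e)
β0 →GY1  (common-e at J1 fixed by 2)
β1 →GY1  (GY1 both-in/both-out from 0)
β3 →I1  (I1 outputs flow p/I1)
β4 →J2  (J2: last free bond brings effort in)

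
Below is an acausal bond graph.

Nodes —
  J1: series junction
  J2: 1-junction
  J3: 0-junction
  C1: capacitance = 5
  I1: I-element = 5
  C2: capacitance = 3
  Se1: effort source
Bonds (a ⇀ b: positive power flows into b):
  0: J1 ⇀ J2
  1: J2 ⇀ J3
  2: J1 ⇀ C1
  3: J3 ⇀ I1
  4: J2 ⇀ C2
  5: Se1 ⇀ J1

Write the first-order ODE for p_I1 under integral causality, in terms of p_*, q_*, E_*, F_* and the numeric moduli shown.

dp_I1/dt = E_Se1 - q_C1/5 - q_C2/3

β5 →J1  (source Se1 imposes e)
β2 →J1  (C1 outputs effort q/C1)
β0 →J2  (J1 needs exactly one f-in)
β3 →I1  (I1: I, integral causality)
β1 →J3  (closing 0-jn rule on J3)
β4 →J2  (J2 flow already set via bond 1)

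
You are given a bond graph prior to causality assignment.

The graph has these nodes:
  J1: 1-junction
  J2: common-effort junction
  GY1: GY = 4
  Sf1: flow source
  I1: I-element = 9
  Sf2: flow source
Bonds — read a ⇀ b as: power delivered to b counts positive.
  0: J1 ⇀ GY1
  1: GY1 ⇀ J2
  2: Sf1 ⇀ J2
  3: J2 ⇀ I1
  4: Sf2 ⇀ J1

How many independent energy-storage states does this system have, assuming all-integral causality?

β2 →Sf1  (source Sf1 imposes f)
β4 →Sf2  (Sf2 fixes flow; stroke at Sf2)
β0 →J1  (J1 flow already set via bond 4)
β1 →J2  (GY1: gyrator matches bond 0)
β3 →I1  (J2: bond 1 brought effort, rest push out)

1  (I1 all integral)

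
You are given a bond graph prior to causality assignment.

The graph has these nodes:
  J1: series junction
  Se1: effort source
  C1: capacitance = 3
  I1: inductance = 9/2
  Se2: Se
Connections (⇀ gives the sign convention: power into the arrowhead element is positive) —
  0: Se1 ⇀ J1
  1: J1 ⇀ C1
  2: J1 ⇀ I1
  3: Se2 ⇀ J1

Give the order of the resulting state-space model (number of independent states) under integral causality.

2  (C1, I1 all integral)

bond 0 stroke at J1  (source Se1 imposes e)
bond 3 stroke at J1  (Se2 fixes effort; stroke away)
bond 1 stroke at J1  (C1: C, integral causality)
bond 2 stroke at I1  (J1: last free bond brings flow in)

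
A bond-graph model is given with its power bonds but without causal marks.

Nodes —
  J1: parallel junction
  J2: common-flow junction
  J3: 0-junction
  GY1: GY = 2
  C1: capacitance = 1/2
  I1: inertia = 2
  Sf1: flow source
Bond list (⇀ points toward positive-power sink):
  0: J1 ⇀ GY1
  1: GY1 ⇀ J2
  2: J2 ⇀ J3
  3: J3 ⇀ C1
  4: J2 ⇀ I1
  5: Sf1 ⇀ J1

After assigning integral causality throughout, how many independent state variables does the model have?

2  (C1, I1 all integral)

b5 |Sf1  (Sf1 (Sf) sets flow on bond)
b0 |J1  (closing 0-jn rule on J1)
b1 |J2  (GY GY1: same side as bond 0)
b3 |J3  (C1 integral (e out))
b2 |J2  (0-jn J3 has e-setter on 3)
b4 |I1  (J2: last free bond brings flow in)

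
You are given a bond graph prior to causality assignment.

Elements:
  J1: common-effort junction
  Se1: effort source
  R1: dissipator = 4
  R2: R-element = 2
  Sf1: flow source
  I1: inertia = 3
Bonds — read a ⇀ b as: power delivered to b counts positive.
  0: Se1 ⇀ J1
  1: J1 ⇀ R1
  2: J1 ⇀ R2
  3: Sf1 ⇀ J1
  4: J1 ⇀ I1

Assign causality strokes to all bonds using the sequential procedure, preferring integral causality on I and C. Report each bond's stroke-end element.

b0 →J1  (Se1 (Se) sets effort on bond)
b3 →Sf1  (source Sf1 imposes f)
b1 →R1  (J1 effort already set via bond 0)
b2 →R2  (J1: bond 0 brought effort, rest push out)
b4 →I1  (0-jn J1 has e-setter on 0)

β0 →J1
β1 →R1
β2 →R2
β3 →Sf1
β4 →I1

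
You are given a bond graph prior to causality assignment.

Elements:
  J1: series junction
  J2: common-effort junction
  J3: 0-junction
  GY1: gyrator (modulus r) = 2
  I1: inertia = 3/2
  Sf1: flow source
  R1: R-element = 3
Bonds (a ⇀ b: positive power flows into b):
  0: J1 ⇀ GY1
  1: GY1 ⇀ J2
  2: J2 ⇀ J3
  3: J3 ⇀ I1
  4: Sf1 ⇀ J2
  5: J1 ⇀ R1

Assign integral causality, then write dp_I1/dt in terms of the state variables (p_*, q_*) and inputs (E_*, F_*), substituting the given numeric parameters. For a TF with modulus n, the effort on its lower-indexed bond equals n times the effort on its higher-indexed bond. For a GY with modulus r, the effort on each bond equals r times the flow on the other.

bond 4 |Sf1  (Sf1 (Sf) sets flow on bond)
bond 3 |I1  (I1 outputs flow p/I1)
bond 2 |J3  (only one effort-in slot at J3)
bond 1 |J2  (only one effort-in slot at J2)
bond 0 |J1  (GY GY1: same side as bond 1)
bond 5 |R1  (J1: last free bond brings flow in)

dp_I1/dt = 4*F_Sf1/3 - 8*p_I1/9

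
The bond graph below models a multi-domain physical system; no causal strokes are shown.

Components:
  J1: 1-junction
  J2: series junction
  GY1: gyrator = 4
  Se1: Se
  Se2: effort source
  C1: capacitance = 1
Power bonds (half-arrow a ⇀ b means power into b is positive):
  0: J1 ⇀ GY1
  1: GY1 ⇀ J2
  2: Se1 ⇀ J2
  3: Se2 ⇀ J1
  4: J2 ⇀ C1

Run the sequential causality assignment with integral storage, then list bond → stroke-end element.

bond 2 →J2  (Se1 fixes effort; stroke away)
bond 3 →J1  (Se2 fixes effort; stroke away)
bond 0 →GY1  (J1 needs exactly one f-in)
bond 1 →GY1  (through GY1, causality inverts; strokes same side of GY1)
bond 4 →J2  (J2: bond 1 brought flow, rest push out)

#0 stroke at GY1
#1 stroke at GY1
#2 stroke at J2
#3 stroke at J1
#4 stroke at J2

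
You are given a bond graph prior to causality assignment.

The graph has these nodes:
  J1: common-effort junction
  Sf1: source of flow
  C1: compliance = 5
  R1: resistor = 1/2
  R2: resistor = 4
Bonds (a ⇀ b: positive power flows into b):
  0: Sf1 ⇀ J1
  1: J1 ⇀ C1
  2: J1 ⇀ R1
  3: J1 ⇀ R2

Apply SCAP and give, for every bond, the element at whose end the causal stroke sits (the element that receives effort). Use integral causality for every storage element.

b0 →Sf1
b1 →J1
b2 →R1
b3 →R2

bond 0 |Sf1  (Sf1 (Sf) sets flow on bond)
bond 1 |J1  (C1: C, integral causality)
bond 2 |R1  (common-e at J1 fixed by 1)
bond 3 |R2  (J1 effort already set via bond 1)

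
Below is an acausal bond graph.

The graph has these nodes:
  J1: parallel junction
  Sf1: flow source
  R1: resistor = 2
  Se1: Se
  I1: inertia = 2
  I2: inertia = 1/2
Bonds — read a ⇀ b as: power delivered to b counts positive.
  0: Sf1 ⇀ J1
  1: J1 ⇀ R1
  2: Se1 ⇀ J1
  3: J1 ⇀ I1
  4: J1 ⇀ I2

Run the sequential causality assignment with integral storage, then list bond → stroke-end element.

bond 0 stroke→Sf1  (source Sf1 imposes f)
bond 2 stroke→J1  (Se1 (Se) sets effort on bond)
bond 1 stroke→R1  (common-e at J1 fixed by 2)
bond 3 stroke→I1  (J1 effort already set via bond 2)
bond 4 stroke→I2  (0-jn J1 has e-setter on 2)

b0 →Sf1
b1 →R1
b2 →J1
b3 →I1
b4 →I2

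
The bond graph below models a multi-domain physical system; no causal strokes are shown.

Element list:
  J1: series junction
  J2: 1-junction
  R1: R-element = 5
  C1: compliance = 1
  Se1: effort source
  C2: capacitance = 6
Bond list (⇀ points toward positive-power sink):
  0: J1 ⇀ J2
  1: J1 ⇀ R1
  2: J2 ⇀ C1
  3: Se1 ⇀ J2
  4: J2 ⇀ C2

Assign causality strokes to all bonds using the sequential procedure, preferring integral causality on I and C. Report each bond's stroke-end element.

β3 →J2  (Se1: effort source, stroke at far end)
β2 →J2  (C1 integral (e out))
β4 →J2  (C2 outputs effort q/C2)
β0 →J1  (only one flow-in slot at J2)
β1 →R1  (J1: last free bond brings flow in)

#0 stroke at J1
#1 stroke at R1
#2 stroke at J2
#3 stroke at J2
#4 stroke at J2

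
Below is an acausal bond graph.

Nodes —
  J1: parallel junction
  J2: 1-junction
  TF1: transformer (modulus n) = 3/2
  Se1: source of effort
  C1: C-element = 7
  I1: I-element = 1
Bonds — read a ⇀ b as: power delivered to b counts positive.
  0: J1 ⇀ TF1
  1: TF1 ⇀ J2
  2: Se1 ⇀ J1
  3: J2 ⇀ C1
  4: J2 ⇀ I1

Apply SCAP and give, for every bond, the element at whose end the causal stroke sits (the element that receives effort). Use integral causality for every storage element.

bond 0 |TF1
bond 1 |J2
bond 2 |J1
bond 3 |J2
bond 4 |I1

b2 |J1  (Se1: effort source, stroke at far end)
b0 |TF1  (0-jn J1 has e-setter on 2)
b1 |J2  (through TF1, causality passes straight; one stroke at TF1)
b3 |J2  (C1: C, integral causality)
b4 |I1  (J2: last free bond brings flow in)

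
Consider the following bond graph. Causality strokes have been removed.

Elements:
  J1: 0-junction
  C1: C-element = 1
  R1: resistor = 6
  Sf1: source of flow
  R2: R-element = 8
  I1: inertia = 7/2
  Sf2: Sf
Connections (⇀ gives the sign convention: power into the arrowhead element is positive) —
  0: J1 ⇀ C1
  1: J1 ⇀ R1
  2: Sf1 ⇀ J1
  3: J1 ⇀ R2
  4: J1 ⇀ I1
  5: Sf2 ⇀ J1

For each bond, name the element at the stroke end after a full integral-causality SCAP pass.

β0 →J1
β1 →R1
β2 →Sf1
β3 →R2
β4 →I1
β5 →Sf2

β2 |Sf1  (Sf1 (Sf) sets flow on bond)
β5 |Sf2  (source Sf2 imposes f)
β0 |J1  (prefer integral on C1)
β1 |R1  (J1: bond 0 brought effort, rest push out)
β3 |R2  (J1: bond 0 brought effort, rest push out)
β4 |I1  (J1 effort already set via bond 0)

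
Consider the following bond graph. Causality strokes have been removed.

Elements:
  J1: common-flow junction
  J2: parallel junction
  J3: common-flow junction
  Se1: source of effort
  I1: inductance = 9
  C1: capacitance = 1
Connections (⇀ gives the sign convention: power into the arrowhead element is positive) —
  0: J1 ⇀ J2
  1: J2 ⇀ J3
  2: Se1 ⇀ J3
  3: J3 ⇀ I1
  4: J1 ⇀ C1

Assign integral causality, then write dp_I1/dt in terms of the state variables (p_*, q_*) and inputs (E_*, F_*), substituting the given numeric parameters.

dp_I1/dt = E_Se1 - q_C1

b2 stroke at J3  (source Se1 imposes e)
b3 stroke at I1  (I1 outputs flow p/I1)
b1 stroke at J3  (common-f at J3 fixed by 3)
b0 stroke at J2  (closing 0-jn rule on J2)
b4 stroke at J1  (J1 flow already set via bond 0)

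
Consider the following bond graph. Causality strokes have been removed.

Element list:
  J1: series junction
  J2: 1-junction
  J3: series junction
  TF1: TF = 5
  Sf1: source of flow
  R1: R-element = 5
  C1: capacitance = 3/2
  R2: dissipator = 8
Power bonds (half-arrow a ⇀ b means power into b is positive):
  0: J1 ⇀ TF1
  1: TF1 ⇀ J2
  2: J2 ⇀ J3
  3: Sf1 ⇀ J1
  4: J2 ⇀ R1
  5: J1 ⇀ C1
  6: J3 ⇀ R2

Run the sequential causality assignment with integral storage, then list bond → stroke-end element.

β0 stroke at J1
β1 stroke at TF1
β2 stroke at J2
β3 stroke at Sf1
β4 stroke at J2
β5 stroke at J1
β6 stroke at J3

bond 3 stroke at Sf1  (source Sf1 imposes f)
bond 0 stroke at J1  (J1: bond 3 brought flow, rest push out)
bond 5 stroke at J1  (1-jn J1 has f-setter on 3)
bond 1 stroke at TF1  (through TF1, causality passes straight; one stroke at TF1)
bond 2 stroke at J2  (J2 flow already set via bond 1)
bond 4 stroke at J2  (J2: bond 1 brought flow, rest push out)
bond 6 stroke at J3  (J3: bond 2 brought flow, rest push out)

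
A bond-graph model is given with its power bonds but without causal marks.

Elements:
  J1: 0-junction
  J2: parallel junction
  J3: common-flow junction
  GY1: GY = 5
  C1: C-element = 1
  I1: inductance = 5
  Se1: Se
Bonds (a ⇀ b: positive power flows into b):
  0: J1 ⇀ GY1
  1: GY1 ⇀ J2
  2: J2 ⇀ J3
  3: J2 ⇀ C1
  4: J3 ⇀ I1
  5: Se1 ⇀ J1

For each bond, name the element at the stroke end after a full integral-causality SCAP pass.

bond 0 |GY1
bond 1 |GY1
bond 2 |J3
bond 3 |J2
bond 4 |I1
bond 5 |J1

β5 stroke at J1  (Se1 fixes effort; stroke away)
β0 stroke at GY1  (J1: bond 5 brought effort, rest push out)
β1 stroke at GY1  (through GY1, causality inverts; strokes same side of GY1)
β3 stroke at J2  (C1 integral (e out))
β2 stroke at J3  (common-e at J2 fixed by 3)
β4 stroke at I1  (only one flow-in slot at J3)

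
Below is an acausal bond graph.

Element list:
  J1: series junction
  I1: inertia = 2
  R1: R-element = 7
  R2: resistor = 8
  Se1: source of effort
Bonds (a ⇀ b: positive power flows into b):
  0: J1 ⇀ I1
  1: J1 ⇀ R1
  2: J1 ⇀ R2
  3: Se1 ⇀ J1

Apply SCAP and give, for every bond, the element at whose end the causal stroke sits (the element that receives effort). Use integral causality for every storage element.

β0 stroke at I1
β1 stroke at J1
β2 stroke at J1
β3 stroke at J1

b3 stroke→J1  (source Se1 imposes e)
b0 stroke→I1  (I1: I, integral causality)
b1 stroke→J1  (J1: bond 0 brought flow, rest push out)
b2 stroke→J1  (J1: bond 0 brought flow, rest push out)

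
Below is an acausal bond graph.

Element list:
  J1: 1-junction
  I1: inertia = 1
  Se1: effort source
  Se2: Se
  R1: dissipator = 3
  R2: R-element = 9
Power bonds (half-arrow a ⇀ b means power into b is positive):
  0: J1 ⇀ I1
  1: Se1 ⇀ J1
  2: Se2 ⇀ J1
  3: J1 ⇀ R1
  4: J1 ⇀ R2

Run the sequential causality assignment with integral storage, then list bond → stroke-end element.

b1 stroke→J1  (Se1: effort source, stroke at far end)
b2 stroke→J1  (Se2: effort source, stroke at far end)
b0 stroke→I1  (prefer integral on I1)
b3 stroke→J1  (J1: bond 0 brought flow, rest push out)
b4 stroke→J1  (J1: bond 0 brought flow, rest push out)

bond 0 stroke at I1
bond 1 stroke at J1
bond 2 stroke at J1
bond 3 stroke at J1
bond 4 stroke at J1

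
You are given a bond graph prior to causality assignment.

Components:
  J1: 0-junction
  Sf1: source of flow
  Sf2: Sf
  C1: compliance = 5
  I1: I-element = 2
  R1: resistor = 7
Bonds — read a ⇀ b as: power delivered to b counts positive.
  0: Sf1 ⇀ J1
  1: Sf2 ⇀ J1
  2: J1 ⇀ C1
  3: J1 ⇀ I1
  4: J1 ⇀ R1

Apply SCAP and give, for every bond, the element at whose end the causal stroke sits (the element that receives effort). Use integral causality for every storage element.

b0 |Sf1  (Sf1: flow source, stroke at near end)
b1 |Sf2  (Sf2 fixes flow; stroke at Sf2)
b2 |J1  (C1 integral (e out))
b3 |I1  (common-e at J1 fixed by 2)
b4 |R1  (common-e at J1 fixed by 2)

#0 stroke→Sf1
#1 stroke→Sf2
#2 stroke→J1
#3 stroke→I1
#4 stroke→R1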